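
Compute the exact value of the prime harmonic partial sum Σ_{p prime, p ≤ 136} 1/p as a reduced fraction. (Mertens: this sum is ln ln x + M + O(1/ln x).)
Σ 1/p = 980956909242278731029785409368357903506317057050081/525896479052627740771371797072411912900610967452630

π(136) = 32, so the primes ≤ 136 are [2, 3, 5, 7, 11, 13, 17, 19, 23, 29, 31, 37, 41, 43, 47, 53, 59, 61, 67, 71, 73, 79, 83, 89, 97, 101, 103, 107, 109, 113, 127, 131]. Summing 1/p over these primes: 980956909242278731029785409368357903506317057050081/525896479052627740771371797072411912900610967452630 ≈ 1.8653. Mertens estimate ln ln(136) + 0.2615 ≈ 1.8533.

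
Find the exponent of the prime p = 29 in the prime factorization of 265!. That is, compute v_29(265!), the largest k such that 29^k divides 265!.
v_29(265!) = 9

Legendre's formula: v_p(n!) = Σ_{k ≥ 1} ⌊n / p^k⌋. For p = 29, n = 265, the terms are:
  ⌊265/29^1⌋ = ⌊265/29⌋ = 9
(the next term ⌊265/29^2⌋ = 0, terminating the sum). Summing: v_29(265!) = 9 = 9.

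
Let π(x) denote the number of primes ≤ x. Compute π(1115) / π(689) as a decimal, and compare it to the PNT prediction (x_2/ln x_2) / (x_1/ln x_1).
π(1115)/π(689) = 186/124 ≈ 1.5000;  PNT prediction ≈ 1.5073.

π(689) = 124 and π(1115) = 186, so π(1115)/π(689) ≈ 1.5000. The PNT-predicted ratio is (1115/ln(1115)) / (689/ln(689)) ≈ 1.5073. The two agree to within a few percent, as expected.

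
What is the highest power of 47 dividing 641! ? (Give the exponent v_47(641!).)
v_47(641!) = 13

Legendre's formula: v_p(n!) = Σ_{k ≥ 1} ⌊n / p^k⌋. For p = 47, n = 641, the terms are:
  ⌊641/47^1⌋ = ⌊641/47⌋ = 13
(the next term ⌊641/47^2⌋ = 0, terminating the sum). Summing: v_47(641!) = 13 = 13.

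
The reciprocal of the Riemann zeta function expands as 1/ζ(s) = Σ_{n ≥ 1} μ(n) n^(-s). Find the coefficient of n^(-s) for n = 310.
μ(310) = -1

Factor n = 310 = 2 · 5 · 31. μ(n) = 0 if any exponent ≥ 2 (not squarefree); otherwise μ(n) = (−1)^{ω(n)} where ω(n) is the number of distinct prime factors. Applying: μ(310) = -1.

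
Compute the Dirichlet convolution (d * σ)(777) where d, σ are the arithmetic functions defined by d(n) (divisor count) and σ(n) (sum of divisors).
(d * σ)(777) = 2400

Divisors of 777: [1, 3, 7, 21, 37, 111, 259, 777]. For each d | 777:
  d = 1: d(1) · σ(777/1) = 1 · 1216 = 1216
  d = 3: d(3) · σ(777/3) = 2 · 304 = 608
  d = 7: d(7) · σ(777/7) = 2 · 152 = 304
  d = 21: d(21) · σ(777/21) = 4 · 38 = 152
  d = 37: d(37) · σ(777/37) = 2 · 32 = 64
  d = 111: d(111) · σ(777/111) = 4 · 8 = 32
  d = 259: d(259) · σ(777/259) = 4 · 4 = 16
  d = 777: d(777) · σ(777/777) = 8 · 1 = 8
Summing: (d * σ)(777) = 1216 + 608 + 304 + 152 + 64 + 32 + 16 + 8 = 2400.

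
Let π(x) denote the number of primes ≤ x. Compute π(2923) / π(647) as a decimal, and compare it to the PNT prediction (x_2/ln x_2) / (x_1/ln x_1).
π(2923)/π(647) = 422/118 ≈ 3.5763;  PNT prediction ≈ 3.6641.

π(647) = 118 and π(2923) = 422, so π(2923)/π(647) ≈ 3.5763. The PNT-predicted ratio is (2923/ln(2923)) / (647/ln(647)) ≈ 3.6641. The two agree to within a few percent, as expected.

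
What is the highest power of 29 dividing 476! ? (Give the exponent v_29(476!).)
v_29(476!) = 16

Legendre's formula: v_p(n!) = Σ_{k ≥ 1} ⌊n / p^k⌋. For p = 29, n = 476, the terms are:
  ⌊476/29^1⌋ = ⌊476/29⌋ = 16
(the next term ⌊476/29^2⌋ = 0, terminating the sum). Summing: v_29(476!) = 16 = 16.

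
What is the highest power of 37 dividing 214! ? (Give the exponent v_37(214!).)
v_37(214!) = 5

Legendre's formula: v_p(n!) = Σ_{k ≥ 1} ⌊n / p^k⌋. For p = 37, n = 214, the terms are:
  ⌊214/37^1⌋ = ⌊214/37⌋ = 5
(the next term ⌊214/37^2⌋ = 0, terminating the sum). Summing: v_37(214!) = 5 = 5.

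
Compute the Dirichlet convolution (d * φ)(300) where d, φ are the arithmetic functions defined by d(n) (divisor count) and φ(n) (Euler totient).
(d * φ)(300) = 868

Divisors of 300: [1, 2, 3, 4, 5, 6, 10, 12, 15, 20, 25, 30, 50, 60, 75, 100, 150, 300]. For each d | 300:
  d = 1: d(1) · φ(300/1) = 1 · 80 = 80
  d = 2: d(2) · φ(300/2) = 2 · 40 = 80
  d = 3: d(3) · φ(300/3) = 2 · 40 = 80
  d = 4: d(4) · φ(300/4) = 3 · 40 = 120
  d = 5: d(5) · φ(300/5) = 2 · 16 = 32
  d = 6: d(6) · φ(300/6) = 4 · 20 = 80
  d = 10: d(10) · φ(300/10) = 4 · 8 = 32
  d = 12: d(12) · φ(300/12) = 6 · 20 = 120
  d = 15: d(15) · φ(300/15) = 4 · 8 = 32
  d = 20: d(20) · φ(300/20) = 6 · 8 = 48
  d = 25: d(25) · φ(300/25) = 3 · 4 = 12
  d = 30: d(30) · φ(300/30) = 8 · 4 = 32
  d = 50: d(50) · φ(300/50) = 6 · 2 = 12
  d = 60: d(60) · φ(300/60) = 12 · 4 = 48
  d = 75: d(75) · φ(300/75) = 6 · 2 = 12
  d = 100: d(100) · φ(300/100) = 9 · 2 = 18
  d = 150: d(150) · φ(300/150) = 12 · 1 = 12
  d = 300: d(300) · φ(300/300) = 18 · 1 = 18
Summing: (d * φ)(300) = 80 + 80 + 80 + 120 + 32 + 80 + 32 + 120 + 32 + 48 + 12 + 32 + 12 + 48 + 12 + 18 + 12 + 18 = 868.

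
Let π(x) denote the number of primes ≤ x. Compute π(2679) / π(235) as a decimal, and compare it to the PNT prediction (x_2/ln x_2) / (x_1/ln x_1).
π(2679)/π(235) = 388/51 ≈ 7.6078;  PNT prediction ≈ 7.8852.

π(235) = 51 and π(2679) = 388, so π(2679)/π(235) ≈ 7.6078. The PNT-predicted ratio is (2679/ln(2679)) / (235/ln(235)) ≈ 7.8852. The two agree to within a few percent, as expected.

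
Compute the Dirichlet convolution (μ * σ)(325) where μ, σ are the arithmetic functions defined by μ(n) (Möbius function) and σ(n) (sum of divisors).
(μ * σ)(325) = 325

Divisors of 325: [1, 5, 13, 25, 65, 325]. For each d | 325:
  d = 1: μ(1) · σ(325/1) = 1 · 434 = 434
  d = 5: μ(5) · σ(325/5) = -1 · 84 = -84
  d = 13: μ(13) · σ(325/13) = -1 · 31 = -31
  d = 25: μ(25) · σ(325/25) = 0 · 14 = 0
  d = 65: μ(65) · σ(325/65) = 1 · 6 = 6
  d = 325: μ(325) · σ(325/325) = 0 · 1 = 0
Summing: (μ * σ)(325) = 434 + -84 + -31 + 0 + 6 + 0 = 325.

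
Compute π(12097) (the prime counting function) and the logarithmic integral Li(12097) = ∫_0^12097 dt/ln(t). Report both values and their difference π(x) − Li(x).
π(12097) = 1447;  Li(12097) ≈ 1471.42;  π(x) − Li(x) ≈ -24.42.

Direct count of primes ≤ 12097 gives π(12097) = 1447. Numerical evaluation of the logarithmic integral gives Li(12097) ≈ 1471.42. The difference π(x) − Li(x) ≈ -24.42 is typically negative for small/moderate x (Li(x) overestimates), though Littlewood's theorem shows this sign changes infinitely often.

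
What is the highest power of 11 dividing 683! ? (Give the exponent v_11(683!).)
v_11(683!) = 67

Legendre's formula: v_p(n!) = Σ_{k ≥ 1} ⌊n / p^k⌋. For p = 11, n = 683, the terms are:
  ⌊683/11^1⌋ = ⌊683/11⌋ = 62
  ⌊683/11^2⌋ = ⌊683/121⌋ = 5
(the next term ⌊683/11^3⌋ = 0, terminating the sum). Summing: v_11(683!) = 62 + 5 = 67.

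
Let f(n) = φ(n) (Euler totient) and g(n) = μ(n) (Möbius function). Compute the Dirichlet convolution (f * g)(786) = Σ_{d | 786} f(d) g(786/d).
(φ * μ)(786) = 0

Divisors of 786: [1, 2, 3, 6, 131, 262, 393, 786]. For each d | 786:
  d = 1: φ(1) · μ(786/1) = 1 · -1 = -1
  d = 2: φ(2) · μ(786/2) = 1 · 1 = 1
  d = 3: φ(3) · μ(786/3) = 2 · 1 = 2
  d = 6: φ(6) · μ(786/6) = 2 · -1 = -2
  d = 131: φ(131) · μ(786/131) = 130 · 1 = 130
  d = 262: φ(262) · μ(786/262) = 130 · -1 = -130
  d = 393: φ(393) · μ(786/393) = 260 · -1 = -260
  d = 786: φ(786) · μ(786/786) = 260 · 1 = 260
Summing: (φ * μ)(786) = -1 + 1 + 2 + -2 + 130 + -130 + -260 + 260 = 0.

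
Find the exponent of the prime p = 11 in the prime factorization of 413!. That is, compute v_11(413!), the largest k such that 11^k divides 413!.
v_11(413!) = 40

Legendre's formula: v_p(n!) = Σ_{k ≥ 1} ⌊n / p^k⌋. For p = 11, n = 413, the terms are:
  ⌊413/11^1⌋ = ⌊413/11⌋ = 37
  ⌊413/11^2⌋ = ⌊413/121⌋ = 3
(the next term ⌊413/11^3⌋ = 0, terminating the sum). Summing: v_11(413!) = 37 + 3 = 40.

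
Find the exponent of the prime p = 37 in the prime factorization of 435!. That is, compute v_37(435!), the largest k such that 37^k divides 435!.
v_37(435!) = 11

Legendre's formula: v_p(n!) = Σ_{k ≥ 1} ⌊n / p^k⌋. For p = 37, n = 435, the terms are:
  ⌊435/37^1⌋ = ⌊435/37⌋ = 11
(the next term ⌊435/37^2⌋ = 0, terminating the sum). Summing: v_37(435!) = 11 = 11.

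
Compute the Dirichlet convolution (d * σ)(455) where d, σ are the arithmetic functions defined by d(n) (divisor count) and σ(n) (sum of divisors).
(d * σ)(455) = 1280

Divisors of 455: [1, 5, 7, 13, 35, 65, 91, 455]. For each d | 455:
  d = 1: d(1) · σ(455/1) = 1 · 672 = 672
  d = 5: d(5) · σ(455/5) = 2 · 112 = 224
  d = 7: d(7) · σ(455/7) = 2 · 84 = 168
  d = 13: d(13) · σ(455/13) = 2 · 48 = 96
  d = 35: d(35) · σ(455/35) = 4 · 14 = 56
  d = 65: d(65) · σ(455/65) = 4 · 8 = 32
  d = 91: d(91) · σ(455/91) = 4 · 6 = 24
  d = 455: d(455) · σ(455/455) = 8 · 1 = 8
Summing: (d * σ)(455) = 672 + 224 + 168 + 96 + 56 + 32 + 24 + 8 = 1280.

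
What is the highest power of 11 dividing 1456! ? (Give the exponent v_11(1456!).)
v_11(1456!) = 145

Legendre's formula: v_p(n!) = Σ_{k ≥ 1} ⌊n / p^k⌋. For p = 11, n = 1456, the terms are:
  ⌊1456/11^1⌋ = ⌊1456/11⌋ = 132
  ⌊1456/11^2⌋ = ⌊1456/121⌋ = 12
  ⌊1456/11^3⌋ = ⌊1456/1331⌋ = 1
(the next term ⌊1456/11^4⌋ = 0, terminating the sum). Summing: v_11(1456!) = 132 + 12 + 1 = 145.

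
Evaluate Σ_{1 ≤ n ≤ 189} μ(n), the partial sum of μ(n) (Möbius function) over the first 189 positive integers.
Σ_{n ≤ 189} μ(n) = -3

Compute μ(n) for each 1 ≤ n ≤ 189: μ(1) = 1, μ(2) = -1, μ(3) = -1, μ(4) = 0, μ(5) = -1, μ(6) = 1, μ(7) = -1, μ(8) = 0, μ(9) = 0, μ(10) = 1, μ(11) = -1, μ(12) = 0, μ(13) = -1, μ(14) = 1, μ(15) = 1, μ(16) = 0, μ(17) = -1, μ(18) = 0, μ(19) = -1, μ(20) = 0, μ(21) = 1, μ(22) = 1, μ(23) = -1, μ(24) = 0, μ(25) = 0, μ(26) = 1, μ(27) = 0, μ(28) = 0, μ(29) = -1, μ(30) = -1, μ(31) = -1, μ(32) = 0, μ(33) = 1, μ(34) = 1, μ(35) = 1, μ(36) = 0, μ(37) = -1, μ(38) = 1, μ(39) = 1, μ(40) = 0, μ(41) = -1, μ(42) = -1, μ(43) = -1, μ(44) = 0, μ(45) = 0, μ(46) = 1, μ(47) = -1, μ(48) = 0, μ(49) = 0, μ(50) = 0, μ(51) = 1, μ(52) = 0, μ(53) = -1, μ(54) = 0, μ(55) = 1, μ(56) = 0, μ(57) = 1, μ(58) = 1, μ(59) = -1, μ(60) = 0, μ(61) = -1, μ(62) = 1, μ(63) = 0, μ(64) = 0, μ(65) = 1, μ(66) = -1, μ(67) = -1, μ(68) = 0, μ(69) = 1, μ(70) = -1, μ(71) = -1, μ(72) = 0, μ(73) = -1, μ(74) = 1, μ(75) = 0, μ(76) = 0, μ(77) = 1, μ(78) = -1, μ(79) = -1, μ(80) = 0, μ(81) = 0, μ(82) = 1, μ(83) = -1, μ(84) = 0, μ(85) = 1, μ(86) = 1, μ(87) = 1, μ(88) = 0, μ(89) = -1, μ(90) = 0, μ(91) = 1, μ(92) = 0, μ(93) = 1, μ(94) = 1, μ(95) = 1, μ(96) = 0, μ(97) = -1, μ(98) = 0, μ(99) = 0, μ(100) = 0, μ(101) = -1, μ(102) = -1, μ(103) = -1, μ(104) = 0, μ(105) = -1, μ(106) = 1, μ(107) = -1, μ(108) = 0, μ(109) = -1, μ(110) = -1, μ(111) = 1, μ(112) = 0, μ(113) = -1, μ(114) = -1, μ(115) = 1, μ(116) = 0, μ(117) = 0, μ(118) = 1, μ(119) = 1, μ(120) = 0, μ(121) = 0, μ(122) = 1, μ(123) = 1, μ(124) = 0, μ(125) = 0, μ(126) = 0, μ(127) = -1, μ(128) = 0, μ(129) = 1, μ(130) = -1, μ(131) = -1, μ(132) = 0, μ(133) = 1, μ(134) = 1, μ(135) = 0, μ(136) = 0, μ(137) = -1, μ(138) = -1, μ(139) = -1, μ(140) = 0, μ(141) = 1, μ(142) = 1, μ(143) = 1, μ(144) = 0, μ(145) = 1, μ(146) = 1, μ(147) = 0, μ(148) = 0, μ(149) = -1, μ(150) = 0, μ(151) = -1, μ(152) = 0, μ(153) = 0, μ(154) = -1, μ(155) = 1, μ(156) = 0, μ(157) = -1, μ(158) = 1, μ(159) = 1, μ(160) = 0, μ(161) = 1, μ(162) = 0, μ(163) = -1, μ(164) = 0, μ(165) = -1, μ(166) = 1, μ(167) = -1, μ(168) = 0, μ(169) = 0, μ(170) = -1, μ(171) = 0, μ(172) = 0, μ(173) = -1, μ(174) = -1, μ(175) = 0, μ(176) = 0, μ(177) = 1, μ(178) = 1, μ(179) = -1, μ(180) = 0, μ(181) = -1, μ(182) = -1, μ(183) = 1, μ(184) = 0, μ(185) = 1, μ(186) = -1, μ(187) = 1, μ(188) = 0, μ(189) = 0. Summing all 189 values: -3. (Mertens function M(x) = Σ_{n ≤ x} μ(n); on average M(x) should be small (PNT ⟺ M(x) = o(x)).)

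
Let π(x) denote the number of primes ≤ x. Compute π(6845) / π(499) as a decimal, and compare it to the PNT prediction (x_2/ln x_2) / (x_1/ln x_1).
π(6845)/π(499) = 881/95 ≈ 9.2737;  PNT prediction ≈ 9.6499.

π(499) = 95 and π(6845) = 881, so π(6845)/π(499) ≈ 9.2737. The PNT-predicted ratio is (6845/ln(6845)) / (499/ln(499)) ≈ 9.6499. The two agree to within a few percent, as expected.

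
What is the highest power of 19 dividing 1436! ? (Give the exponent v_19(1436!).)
v_19(1436!) = 78

Legendre's formula: v_p(n!) = Σ_{k ≥ 1} ⌊n / p^k⌋. For p = 19, n = 1436, the terms are:
  ⌊1436/19^1⌋ = ⌊1436/19⌋ = 75
  ⌊1436/19^2⌋ = ⌊1436/361⌋ = 3
(the next term ⌊1436/19^3⌋ = 0, terminating the sum). Summing: v_19(1436!) = 75 + 3 = 78.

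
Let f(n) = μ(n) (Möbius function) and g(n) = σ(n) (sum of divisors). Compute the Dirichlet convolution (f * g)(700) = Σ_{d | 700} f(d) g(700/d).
(μ * σ)(700) = 700

Divisors of 700: [1, 2, 4, 5, 7, 10, 14, 20, 25, 28, 35, 50, 70, 100, 140, 175, 350, 700]. For each d | 700:
  d = 1: μ(1) · σ(700/1) = 1 · 1736 = 1736
  d = 2: μ(2) · σ(700/2) = -1 · 744 = -744
  d = 4: μ(4) · σ(700/4) = 0 · 248 = 0
  d = 5: μ(5) · σ(700/5) = -1 · 336 = -336
  d = 7: μ(7) · σ(700/7) = -1 · 217 = -217
  d = 10: μ(10) · σ(700/10) = 1 · 144 = 144
  d = 14: μ(14) · σ(700/14) = 1 · 93 = 93
  d = 20: μ(20) · σ(700/20) = 0 · 48 = 0
  d = 25: μ(25) · σ(700/25) = 0 · 56 = 0
  d = 28: μ(28) · σ(700/28) = 0 · 31 = 0
  d = 35: μ(35) · σ(700/35) = 1 · 42 = 42
  d = 50: μ(50) · σ(700/50) = 0 · 24 = 0
  d = 70: μ(70) · σ(700/70) = -1 · 18 = -18
  d = 100: μ(100) · σ(700/100) = 0 · 8 = 0
  d = 140: μ(140) · σ(700/140) = 0 · 6 = 0
  d = 175: μ(175) · σ(700/175) = 0 · 7 = 0
  d = 350: μ(350) · σ(700/350) = 0 · 3 = 0
  d = 700: μ(700) · σ(700/700) = 0 · 1 = 0
Summing: (μ * σ)(700) = 1736 + -744 + 0 + -336 + -217 + 144 + 93 + 0 + 0 + 0 + 42 + 0 + -18 + 0 + 0 + 0 + 0 + 0 = 700.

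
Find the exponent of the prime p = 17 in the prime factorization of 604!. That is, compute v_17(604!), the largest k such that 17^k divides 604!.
v_17(604!) = 37

Legendre's formula: v_p(n!) = Σ_{k ≥ 1} ⌊n / p^k⌋. For p = 17, n = 604, the terms are:
  ⌊604/17^1⌋ = ⌊604/17⌋ = 35
  ⌊604/17^2⌋ = ⌊604/289⌋ = 2
(the next term ⌊604/17^3⌋ = 0, terminating the sum). Summing: v_17(604!) = 35 + 2 = 37.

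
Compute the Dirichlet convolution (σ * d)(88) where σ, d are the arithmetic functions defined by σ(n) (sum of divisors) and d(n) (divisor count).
(σ * d)(88) = 588

Divisors of 88: [1, 2, 4, 8, 11, 22, 44, 88]. For each d | 88:
  d = 1: σ(1) · d(88/1) = 1 · 8 = 8
  d = 2: σ(2) · d(88/2) = 3 · 6 = 18
  d = 4: σ(4) · d(88/4) = 7 · 4 = 28
  d = 8: σ(8) · d(88/8) = 15 · 2 = 30
  d = 11: σ(11) · d(88/11) = 12 · 4 = 48
  d = 22: σ(22) · d(88/22) = 36 · 3 = 108
  d = 44: σ(44) · d(88/44) = 84 · 2 = 168
  d = 88: σ(88) · d(88/88) = 180 · 1 = 180
Summing: (σ * d)(88) = 8 + 18 + 28 + 30 + 48 + 108 + 168 + 180 = 588.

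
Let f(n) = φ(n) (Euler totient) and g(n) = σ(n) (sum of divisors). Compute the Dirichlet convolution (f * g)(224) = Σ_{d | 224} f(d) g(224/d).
(φ * σ)(224) = 2688

Divisors of 224: [1, 2, 4, 7, 8, 14, 16, 28, 32, 56, 112, 224]. For each d | 224:
  d = 1: φ(1) · σ(224/1) = 1 · 504 = 504
  d = 2: φ(2) · σ(224/2) = 1 · 248 = 248
  d = 4: φ(4) · σ(224/4) = 2 · 120 = 240
  d = 7: φ(7) · σ(224/7) = 6 · 63 = 378
  d = 8: φ(8) · σ(224/8) = 4 · 56 = 224
  d = 14: φ(14) · σ(224/14) = 6 · 31 = 186
  d = 16: φ(16) · σ(224/16) = 8 · 24 = 192
  d = 28: φ(28) · σ(224/28) = 12 · 15 = 180
  d = 32: φ(32) · σ(224/32) = 16 · 8 = 128
  d = 56: φ(56) · σ(224/56) = 24 · 7 = 168
  d = 112: φ(112) · σ(224/112) = 48 · 3 = 144
  d = 224: φ(224) · σ(224/224) = 96 · 1 = 96
Summing: (φ * σ)(224) = 504 + 248 + 240 + 378 + 224 + 186 + 192 + 180 + 128 + 168 + 144 + 96 = 2688.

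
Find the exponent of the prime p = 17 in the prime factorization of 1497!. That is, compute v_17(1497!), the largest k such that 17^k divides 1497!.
v_17(1497!) = 93

Legendre's formula: v_p(n!) = Σ_{k ≥ 1} ⌊n / p^k⌋. For p = 17, n = 1497, the terms are:
  ⌊1497/17^1⌋ = ⌊1497/17⌋ = 88
  ⌊1497/17^2⌋ = ⌊1497/289⌋ = 5
(the next term ⌊1497/17^3⌋ = 0, terminating the sum). Summing: v_17(1497!) = 88 + 5 = 93.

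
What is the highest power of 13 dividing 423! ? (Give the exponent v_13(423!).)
v_13(423!) = 34

Legendre's formula: v_p(n!) = Σ_{k ≥ 1} ⌊n / p^k⌋. For p = 13, n = 423, the terms are:
  ⌊423/13^1⌋ = ⌊423/13⌋ = 32
  ⌊423/13^2⌋ = ⌊423/169⌋ = 2
(the next term ⌊423/13^3⌋ = 0, terminating the sum). Summing: v_13(423!) = 32 + 2 = 34.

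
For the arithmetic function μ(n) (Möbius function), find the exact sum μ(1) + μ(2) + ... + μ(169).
Σ_{n ≤ 169} μ(n) = -1

Compute μ(n) for each 1 ≤ n ≤ 169: μ(1) = 1, μ(2) = -1, μ(3) = -1, μ(4) = 0, μ(5) = -1, μ(6) = 1, μ(7) = -1, μ(8) = 0, μ(9) = 0, μ(10) = 1, μ(11) = -1, μ(12) = 0, μ(13) = -1, μ(14) = 1, μ(15) = 1, μ(16) = 0, μ(17) = -1, μ(18) = 0, μ(19) = -1, μ(20) = 0, μ(21) = 1, μ(22) = 1, μ(23) = -1, μ(24) = 0, μ(25) = 0, μ(26) = 1, μ(27) = 0, μ(28) = 0, μ(29) = -1, μ(30) = -1, μ(31) = -1, μ(32) = 0, μ(33) = 1, μ(34) = 1, μ(35) = 1, μ(36) = 0, μ(37) = -1, μ(38) = 1, μ(39) = 1, μ(40) = 0, μ(41) = -1, μ(42) = -1, μ(43) = -1, μ(44) = 0, μ(45) = 0, μ(46) = 1, μ(47) = -1, μ(48) = 0, μ(49) = 0, μ(50) = 0, μ(51) = 1, μ(52) = 0, μ(53) = -1, μ(54) = 0, μ(55) = 1, μ(56) = 0, μ(57) = 1, μ(58) = 1, μ(59) = -1, μ(60) = 0, μ(61) = -1, μ(62) = 1, μ(63) = 0, μ(64) = 0, μ(65) = 1, μ(66) = -1, μ(67) = -1, μ(68) = 0, μ(69) = 1, μ(70) = -1, μ(71) = -1, μ(72) = 0, μ(73) = -1, μ(74) = 1, μ(75) = 0, μ(76) = 0, μ(77) = 1, μ(78) = -1, μ(79) = -1, μ(80) = 0, μ(81) = 0, μ(82) = 1, μ(83) = -1, μ(84) = 0, μ(85) = 1, μ(86) = 1, μ(87) = 1, μ(88) = 0, μ(89) = -1, μ(90) = 0, μ(91) = 1, μ(92) = 0, μ(93) = 1, μ(94) = 1, μ(95) = 1, μ(96) = 0, μ(97) = -1, μ(98) = 0, μ(99) = 0, μ(100) = 0, μ(101) = -1, μ(102) = -1, μ(103) = -1, μ(104) = 0, μ(105) = -1, μ(106) = 1, μ(107) = -1, μ(108) = 0, μ(109) = -1, μ(110) = -1, μ(111) = 1, μ(112) = 0, μ(113) = -1, μ(114) = -1, μ(115) = 1, μ(116) = 0, μ(117) = 0, μ(118) = 1, μ(119) = 1, μ(120) = 0, μ(121) = 0, μ(122) = 1, μ(123) = 1, μ(124) = 0, μ(125) = 0, μ(126) = 0, μ(127) = -1, μ(128) = 0, μ(129) = 1, μ(130) = -1, μ(131) = -1, μ(132) = 0, μ(133) = 1, μ(134) = 1, μ(135) = 0, μ(136) = 0, μ(137) = -1, μ(138) = -1, μ(139) = -1, μ(140) = 0, μ(141) = 1, μ(142) = 1, μ(143) = 1, μ(144) = 0, μ(145) = 1, μ(146) = 1, μ(147) = 0, μ(148) = 0, μ(149) = -1, μ(150) = 0, μ(151) = -1, μ(152) = 0, μ(153) = 0, μ(154) = -1, μ(155) = 1, μ(156) = 0, μ(157) = -1, μ(158) = 1, μ(159) = 1, μ(160) = 0, μ(161) = 1, μ(162) = 0, μ(163) = -1, μ(164) = 0, μ(165) = -1, μ(166) = 1, μ(167) = -1, μ(168) = 0, μ(169) = 0. Summing all 169 values: -1. (Mertens function M(x) = Σ_{n ≤ x} μ(n); on average M(x) should be small (PNT ⟺ M(x) = o(x)).)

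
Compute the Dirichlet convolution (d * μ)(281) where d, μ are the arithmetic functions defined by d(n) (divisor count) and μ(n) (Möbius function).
(d * μ)(281) = 1

Divisors of 281: [1, 281]. For each d | 281:
  d = 1: d(1) · μ(281/1) = 1 · -1 = -1
  d = 281: d(281) · μ(281/281) = 2 · 1 = 2
Summing: (d * μ)(281) = -1 + 2 = 1.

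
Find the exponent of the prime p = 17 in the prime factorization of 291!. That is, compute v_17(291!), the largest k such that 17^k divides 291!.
v_17(291!) = 18

Legendre's formula: v_p(n!) = Σ_{k ≥ 1} ⌊n / p^k⌋. For p = 17, n = 291, the terms are:
  ⌊291/17^1⌋ = ⌊291/17⌋ = 17
  ⌊291/17^2⌋ = ⌊291/289⌋ = 1
(the next term ⌊291/17^3⌋ = 0, terminating the sum). Summing: v_17(291!) = 17 + 1 = 18.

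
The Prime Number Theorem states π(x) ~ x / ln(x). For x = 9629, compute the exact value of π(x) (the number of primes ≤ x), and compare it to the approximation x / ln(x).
π(9629) = 1189;  x/ln(x) ≈ 1049.76;  relative error ≈ 11.71%.

Directly count primes up to 9629: π(9629) = 1189. The PNT approximation gives 9629/ln(9629) ≈ 9629/9.17253 ≈ 1049.76. Relative error (π(x) − x/ln(x)) / π(x) ≈ 11.71%; the approximation is known to undercount slightly (Li(x) is a better estimate).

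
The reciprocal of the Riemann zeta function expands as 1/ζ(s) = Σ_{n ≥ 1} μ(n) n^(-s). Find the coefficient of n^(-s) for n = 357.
μ(357) = -1

Factor n = 357 = 3 · 7 · 17. μ(n) = 0 if any exponent ≥ 2 (not squarefree); otherwise μ(n) = (−1)^{ω(n)} where ω(n) is the number of distinct prime factors. Applying: μ(357) = -1.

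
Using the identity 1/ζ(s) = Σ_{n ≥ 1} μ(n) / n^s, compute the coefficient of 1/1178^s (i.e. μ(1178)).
μ(1178) = -1

Factor n = 1178 = 2 · 19 · 31. μ(n) = 0 if any exponent ≥ 2 (not squarefree); otherwise μ(n) = (−1)^{ω(n)} where ω(n) is the number of distinct prime factors. Applying: μ(1178) = -1.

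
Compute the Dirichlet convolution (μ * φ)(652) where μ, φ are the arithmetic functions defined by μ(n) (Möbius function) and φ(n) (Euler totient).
(μ * φ)(652) = 161

Divisors of 652: [1, 2, 4, 163, 326, 652]. For each d | 652:
  d = 1: μ(1) · φ(652/1) = 1 · 324 = 324
  d = 2: μ(2) · φ(652/2) = -1 · 162 = -162
  d = 4: μ(4) · φ(652/4) = 0 · 162 = 0
  d = 163: μ(163) · φ(652/163) = -1 · 2 = -2
  d = 326: μ(326) · φ(652/326) = 1 · 1 = 1
  d = 652: μ(652) · φ(652/652) = 0 · 1 = 0
Summing: (μ * φ)(652) = 324 + -162 + 0 + -2 + 1 + 0 = 161.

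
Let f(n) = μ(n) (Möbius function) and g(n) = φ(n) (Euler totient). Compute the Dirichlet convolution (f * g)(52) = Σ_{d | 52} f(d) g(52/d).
(μ * φ)(52) = 11

Divisors of 52: [1, 2, 4, 13, 26, 52]. For each d | 52:
  d = 1: μ(1) · φ(52/1) = 1 · 24 = 24
  d = 2: μ(2) · φ(52/2) = -1 · 12 = -12
  d = 4: μ(4) · φ(52/4) = 0 · 12 = 0
  d = 13: μ(13) · φ(52/13) = -1 · 2 = -2
  d = 26: μ(26) · φ(52/26) = 1 · 1 = 1
  d = 52: μ(52) · φ(52/52) = 0 · 1 = 0
Summing: (μ * φ)(52) = 24 + -12 + 0 + -2 + 1 + 0 = 11.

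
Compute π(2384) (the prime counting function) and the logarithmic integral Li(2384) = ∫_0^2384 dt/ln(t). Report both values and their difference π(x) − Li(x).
π(2384) = 354;  Li(2384) ≈ 364.74;  π(x) − Li(x) ≈ -10.74.

Direct count of primes ≤ 2384 gives π(2384) = 354. Numerical evaluation of the logarithmic integral gives Li(2384) ≈ 364.74. The difference π(x) − Li(x) ≈ -10.74 is typically negative for small/moderate x (Li(x) overestimates), though Littlewood's theorem shows this sign changes infinitely often.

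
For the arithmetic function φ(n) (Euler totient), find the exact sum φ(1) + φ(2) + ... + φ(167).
Σ_{n ≤ 167} φ(n) = 8562

Compute φ(n) for each 1 ≤ n ≤ 167: φ(1) = 1, φ(2) = 1, φ(3) = 2, φ(4) = 2, φ(5) = 4, φ(6) = 2, φ(7) = 6, φ(8) = 4, φ(9) = 6, φ(10) = 4, φ(11) = 10, φ(12) = 4, φ(13) = 12, φ(14) = 6, φ(15) = 8, φ(16) = 8, φ(17) = 16, φ(18) = 6, φ(19) = 18, φ(20) = 8, φ(21) = 12, φ(22) = 10, φ(23) = 22, φ(24) = 8, φ(25) = 20, φ(26) = 12, φ(27) = 18, φ(28) = 12, φ(29) = 28, φ(30) = 8, φ(31) = 30, φ(32) = 16, φ(33) = 20, φ(34) = 16, φ(35) = 24, φ(36) = 12, φ(37) = 36, φ(38) = 18, φ(39) = 24, φ(40) = 16, φ(41) = 40, φ(42) = 12, φ(43) = 42, φ(44) = 20, φ(45) = 24, φ(46) = 22, φ(47) = 46, φ(48) = 16, φ(49) = 42, φ(50) = 20, φ(51) = 32, φ(52) = 24, φ(53) = 52, φ(54) = 18, φ(55) = 40, φ(56) = 24, φ(57) = 36, φ(58) = 28, φ(59) = 58, φ(60) = 16, φ(61) = 60, φ(62) = 30, φ(63) = 36, φ(64) = 32, φ(65) = 48, φ(66) = 20, φ(67) = 66, φ(68) = 32, φ(69) = 44, φ(70) = 24, φ(71) = 70, φ(72) = 24, φ(73) = 72, φ(74) = 36, φ(75) = 40, φ(76) = 36, φ(77) = 60, φ(78) = 24, φ(79) = 78, φ(80) = 32, φ(81) = 54, φ(82) = 40, φ(83) = 82, φ(84) = 24, φ(85) = 64, φ(86) = 42, φ(87) = 56, φ(88) = 40, φ(89) = 88, φ(90) = 24, φ(91) = 72, φ(92) = 44, φ(93) = 60, φ(94) = 46, φ(95) = 72, φ(96) = 32, φ(97) = 96, φ(98) = 42, φ(99) = 60, φ(100) = 40, φ(101) = 100, φ(102) = 32, φ(103) = 102, φ(104) = 48, φ(105) = 48, φ(106) = 52, φ(107) = 106, φ(108) = 36, φ(109) = 108, φ(110) = 40, φ(111) = 72, φ(112) = 48, φ(113) = 112, φ(114) = 36, φ(115) = 88, φ(116) = 56, φ(117) = 72, φ(118) = 58, φ(119) = 96, φ(120) = 32, φ(121) = 110, φ(122) = 60, φ(123) = 80, φ(124) = 60, φ(125) = 100, φ(126) = 36, φ(127) = 126, φ(128) = 64, φ(129) = 84, φ(130) = 48, φ(131) = 130, φ(132) = 40, φ(133) = 108, φ(134) = 66, φ(135) = 72, φ(136) = 64, φ(137) = 136, φ(138) = 44, φ(139) = 138, φ(140) = 48, φ(141) = 92, φ(142) = 70, φ(143) = 120, φ(144) = 48, φ(145) = 112, φ(146) = 72, φ(147) = 84, φ(148) = 72, φ(149) = 148, φ(150) = 40, φ(151) = 150, φ(152) = 72, φ(153) = 96, φ(154) = 60, φ(155) = 120, φ(156) = 48, φ(157) = 156, φ(158) = 78, φ(159) = 104, φ(160) = 64, φ(161) = 132, φ(162) = 54, φ(163) = 162, φ(164) = 80, φ(165) = 80, φ(166) = 82, φ(167) = 166. Summing all 167 values: 8562. (Average order: Σ_{n ≤ x} φ(n) ~ (3/π²) x². For x = 167, (3/π²)·167² ≈ 8477.24.)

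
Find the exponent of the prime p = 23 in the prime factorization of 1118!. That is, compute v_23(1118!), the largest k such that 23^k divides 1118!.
v_23(1118!) = 50

Legendre's formula: v_p(n!) = Σ_{k ≥ 1} ⌊n / p^k⌋. For p = 23, n = 1118, the terms are:
  ⌊1118/23^1⌋ = ⌊1118/23⌋ = 48
  ⌊1118/23^2⌋ = ⌊1118/529⌋ = 2
(the next term ⌊1118/23^3⌋ = 0, terminating the sum). Summing: v_23(1118!) = 48 + 2 = 50.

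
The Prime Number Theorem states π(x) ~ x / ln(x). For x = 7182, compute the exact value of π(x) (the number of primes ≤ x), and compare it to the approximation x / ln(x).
π(7182) = 917;  x/ln(x) ≈ 808.84;  relative error ≈ 11.79%.

Directly count primes up to 7182: π(7182) = 917. The PNT approximation gives 7182/ln(7182) ≈ 7182/8.87933 ≈ 808.84. Relative error (π(x) − x/ln(x)) / π(x) ≈ 11.79%; the approximation is known to undercount slightly (Li(x) is a better estimate).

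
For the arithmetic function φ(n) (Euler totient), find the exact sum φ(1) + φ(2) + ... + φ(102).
Σ_{n ≤ 102} φ(n) = 3176

Compute φ(n) for each 1 ≤ n ≤ 102: φ(1) = 1, φ(2) = 1, φ(3) = 2, φ(4) = 2, φ(5) = 4, φ(6) = 2, φ(7) = 6, φ(8) = 4, φ(9) = 6, φ(10) = 4, φ(11) = 10, φ(12) = 4, φ(13) = 12, φ(14) = 6, φ(15) = 8, φ(16) = 8, φ(17) = 16, φ(18) = 6, φ(19) = 18, φ(20) = 8, φ(21) = 12, φ(22) = 10, φ(23) = 22, φ(24) = 8, φ(25) = 20, φ(26) = 12, φ(27) = 18, φ(28) = 12, φ(29) = 28, φ(30) = 8, φ(31) = 30, φ(32) = 16, φ(33) = 20, φ(34) = 16, φ(35) = 24, φ(36) = 12, φ(37) = 36, φ(38) = 18, φ(39) = 24, φ(40) = 16, φ(41) = 40, φ(42) = 12, φ(43) = 42, φ(44) = 20, φ(45) = 24, φ(46) = 22, φ(47) = 46, φ(48) = 16, φ(49) = 42, φ(50) = 20, φ(51) = 32, φ(52) = 24, φ(53) = 52, φ(54) = 18, φ(55) = 40, φ(56) = 24, φ(57) = 36, φ(58) = 28, φ(59) = 58, φ(60) = 16, φ(61) = 60, φ(62) = 30, φ(63) = 36, φ(64) = 32, φ(65) = 48, φ(66) = 20, φ(67) = 66, φ(68) = 32, φ(69) = 44, φ(70) = 24, φ(71) = 70, φ(72) = 24, φ(73) = 72, φ(74) = 36, φ(75) = 40, φ(76) = 36, φ(77) = 60, φ(78) = 24, φ(79) = 78, φ(80) = 32, φ(81) = 54, φ(82) = 40, φ(83) = 82, φ(84) = 24, φ(85) = 64, φ(86) = 42, φ(87) = 56, φ(88) = 40, φ(89) = 88, φ(90) = 24, φ(91) = 72, φ(92) = 44, φ(93) = 60, φ(94) = 46, φ(95) = 72, φ(96) = 32, φ(97) = 96, φ(98) = 42, φ(99) = 60, φ(100) = 40, φ(101) = 100, φ(102) = 32. Summing all 102 values: 3176. (Average order: Σ_{n ≤ x} φ(n) ~ (3/π²) x². For x = 102, (3/π²)·102² ≈ 3162.44.)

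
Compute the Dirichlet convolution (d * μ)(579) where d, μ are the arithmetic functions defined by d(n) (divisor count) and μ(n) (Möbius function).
(d * μ)(579) = 1

Divisors of 579: [1, 3, 193, 579]. For each d | 579:
  d = 1: d(1) · μ(579/1) = 1 · 1 = 1
  d = 3: d(3) · μ(579/3) = 2 · -1 = -2
  d = 193: d(193) · μ(579/193) = 2 · -1 = -2
  d = 579: d(579) · μ(579/579) = 4 · 1 = 4
Summing: (d * μ)(579) = 1 + -2 + -2 + 4 = 1.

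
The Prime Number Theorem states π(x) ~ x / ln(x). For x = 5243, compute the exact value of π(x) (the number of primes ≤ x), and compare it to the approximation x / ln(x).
π(5243) = 697;  x/ln(x) ≈ 612.17;  relative error ≈ 12.17%.

Directly count primes up to 5243: π(5243) = 697. The PNT approximation gives 5243/ln(5243) ≈ 5243/8.56465 ≈ 612.17. Relative error (π(x) − x/ln(x)) / π(x) ≈ 12.17%; the approximation is known to undercount slightly (Li(x) is a better estimate).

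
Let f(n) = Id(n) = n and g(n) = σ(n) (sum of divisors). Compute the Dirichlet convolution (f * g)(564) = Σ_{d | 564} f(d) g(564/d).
(Id * σ)(564) = 11305

Divisors of 564: [1, 2, 3, 4, 6, 12, 47, 94, 141, 188, 282, 564]. For each d | 564:
  d = 1: Id(1) · σ(564/1) = 1 · 1344 = 1344
  d = 2: Id(2) · σ(564/2) = 2 · 576 = 1152
  d = 3: Id(3) · σ(564/3) = 3 · 336 = 1008
  d = 4: Id(4) · σ(564/4) = 4 · 192 = 768
  d = 6: Id(6) · σ(564/6) = 6 · 144 = 864
  d = 12: Id(12) · σ(564/12) = 12 · 48 = 576
  d = 47: Id(47) · σ(564/47) = 47 · 28 = 1316
  d = 94: Id(94) · σ(564/94) = 94 · 12 = 1128
  d = 141: Id(141) · σ(564/141) = 141 · 7 = 987
  d = 188: Id(188) · σ(564/188) = 188 · 4 = 752
  d = 282: Id(282) · σ(564/282) = 282 · 3 = 846
  d = 564: Id(564) · σ(564/564) = 564 · 1 = 564
Summing: (Id * σ)(564) = 1344 + 1152 + 1008 + 768 + 864 + 576 + 1316 + 1128 + 987 + 752 + 846 + 564 = 11305.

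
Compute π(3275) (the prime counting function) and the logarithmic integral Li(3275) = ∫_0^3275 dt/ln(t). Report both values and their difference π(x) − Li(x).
π(3275) = 462;  Li(3275) ≈ 476.92;  π(x) − Li(x) ≈ -14.92.

Direct count of primes ≤ 3275 gives π(3275) = 462. Numerical evaluation of the logarithmic integral gives Li(3275) ≈ 476.92. The difference π(x) − Li(x) ≈ -14.92 is typically negative for small/moderate x (Li(x) overestimates), though Littlewood's theorem shows this sign changes infinitely often.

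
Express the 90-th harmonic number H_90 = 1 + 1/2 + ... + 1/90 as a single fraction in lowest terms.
H_90 = 3653182778990767589396015372875328285861/718766754945489455304472257065075294400

Direct summation: H_90 = 1 + 1/2 + ... + 1/90. The least common denominator is lcm(1, ..., 90) = 718766754945489455304472257065075294400; over this denominator the numerator is 718766754945489455304472257065075294400 + 359383377472744727652236128532537647200 + 239588918315163151768157419021691764800 + 179691688736372363826118064266268823600 + 143753350989097891060894451413015058880 + 119794459157581575884078709510845882400 + 102680964992212779329210322437867899200 + 89845844368186181913059032133134411800 + 79862972771721050589385806340563921600 + 71876675494548945530447225706507529440 + 65342432267771768664042932460461390400 + 59897229578790787942039354755422941200 + 55289750380422265792651712081928868800 + 51340482496106389664605161218933949600 + 47917783663032630353631483804338352960 + 44922922184093090956529516066567205900 + 42280397349734673841439544533239723200 + 39931486385860525294692903170281960800 + 37829829207657339752866960898161857600 + 35938337747274472765223612853253764720 + 34226988330737593109736774145955966400 + 32671216133885884332021466230230695200 + 31250728475890845882803141611525012800 + 29948614789395393971019677377711470600 + 28750670197819578212178890282603011776 + 27644875190211132896325856040964434400 + 26620990923907016863128602113521307200 + 25670241248053194832302580609466974800 + 24785060515361705355326629553968113600 + 23958891831516315176815741902169176480 + 23186024353080305009821685711776622400 + 22461461092046545478264758033283602950 + 21780810755923922888014310820153796800 + 21140198674867336920719772266619861600 + 20536192998442555865842064487573579840 + 19965743192930262647346451585140980400 + 19426128512040255548769520461218251200 + 18914914603828669876433480449080928800 + 18429916793474088597550570693976289600 + 17969168873637236382611806426626882360 + 17530896462085108665962737977196958400 + 17113494165368796554868387072977983200 + 16715505928964871053592378071280820800 + 16335608066942942166010733115115347600 + 15972594554344210117877161268112784320 + 15625364237945422941401570805762506400 + 15292909679691265006478133129044155200 + 14974307394697696985509838688855735300 + 14668709284601825618458617491123985600 + 14375335098909789106089445141301505888 + 14093465783244891280479848177746574400 + 13822437595105566448162928020482217200 + 13561636885763951986876835038963684800 + 13310495461953508431564301056760653600 + 13068486453554353732808586492092278080 + 12835120624026597416151290304733487400 + 12609943069219113250955653632720619200 + 12392530257680852677663314776984056800 + 12182487371957448394991055204492801600 + 11979445915758157588407870951084588240 + 11783061556483433693515938640411070400 + 11593012176540152504910842855888311200 + 11408996110245864369912258048651988800 + 11230730546023272739132379016641801475 + 11057950076084453158530342416385773760 + 10890405377961961444007155410076898400 + 10727862014111782914992123239777243200 + 10570099337433668460359886133309930800 + 10416909491963615294267713870508337600 + 10268096499221277932921032243786789920 + 10123475421767457116964397986832046400 + 9982871596465131323673225792570490200 + 9846119930760129524718798041987332800 + 9713064256020127774384760230609125600 + 9583556732606526070726296760867670592 + 9457457301914334938216740224540464400 + 9334633181110252666291847494351627200 + 9214958396737044298775285346988144800 + 9098313353740372851955345026140193600 + 8984584436818618191305903213313441180 + 8873663641302338954376200704507102400 + 8765448231042554332981368988598479200 + 8659840421029993437403280205603316800 + 8556747082684398277434193536488991600 + 8456079469946934768287908906647944640 + 8357752964482435526796189035640410400 + 8261686838453901785108876517989371200 + 8167804033471471083005366557557673800 + 8076030954443701744994070304101969600 + 7986297277172105058938580634056392160 = 3653182778990767589396015372875328285861, so H_90 = 3653182778990767589396015372875328285861/718766754945489455304472257065075294400 (already in lowest terms) ≈ 5.08257. (The PNT-adjacent estimate ln(90) + γ ≈ 5.07703 matches within O(1/n).)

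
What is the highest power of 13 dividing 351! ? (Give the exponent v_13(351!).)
v_13(351!) = 29

Legendre's formula: v_p(n!) = Σ_{k ≥ 1} ⌊n / p^k⌋. For p = 13, n = 351, the terms are:
  ⌊351/13^1⌋ = ⌊351/13⌋ = 27
  ⌊351/13^2⌋ = ⌊351/169⌋ = 2
(the next term ⌊351/13^3⌋ = 0, terminating the sum). Summing: v_13(351!) = 27 + 2 = 29.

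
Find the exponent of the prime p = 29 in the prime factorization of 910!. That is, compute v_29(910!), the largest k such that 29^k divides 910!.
v_29(910!) = 32

Legendre's formula: v_p(n!) = Σ_{k ≥ 1} ⌊n / p^k⌋. For p = 29, n = 910, the terms are:
  ⌊910/29^1⌋ = ⌊910/29⌋ = 31
  ⌊910/29^2⌋ = ⌊910/841⌋ = 1
(the next term ⌊910/29^3⌋ = 0, terminating the sum). Summing: v_29(910!) = 31 + 1 = 32.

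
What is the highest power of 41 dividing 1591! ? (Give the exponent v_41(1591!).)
v_41(1591!) = 38

Legendre's formula: v_p(n!) = Σ_{k ≥ 1} ⌊n / p^k⌋. For p = 41, n = 1591, the terms are:
  ⌊1591/41^1⌋ = ⌊1591/41⌋ = 38
(the next term ⌊1591/41^2⌋ = 0, terminating the sum). Summing: v_41(1591!) = 38 = 38.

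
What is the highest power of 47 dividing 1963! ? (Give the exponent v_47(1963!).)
v_47(1963!) = 41

Legendre's formula: v_p(n!) = Σ_{k ≥ 1} ⌊n / p^k⌋. For p = 47, n = 1963, the terms are:
  ⌊1963/47^1⌋ = ⌊1963/47⌋ = 41
(the next term ⌊1963/47^2⌋ = 0, terminating the sum). Summing: v_47(1963!) = 41 = 41.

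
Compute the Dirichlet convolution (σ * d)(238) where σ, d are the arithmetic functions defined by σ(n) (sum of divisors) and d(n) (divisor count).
(σ * d)(238) = 1000

Divisors of 238: [1, 2, 7, 14, 17, 34, 119, 238]. For each d | 238:
  d = 1: σ(1) · d(238/1) = 1 · 8 = 8
  d = 2: σ(2) · d(238/2) = 3 · 4 = 12
  d = 7: σ(7) · d(238/7) = 8 · 4 = 32
  d = 14: σ(14) · d(238/14) = 24 · 2 = 48
  d = 17: σ(17) · d(238/17) = 18 · 4 = 72
  d = 34: σ(34) · d(238/34) = 54 · 2 = 108
  d = 119: σ(119) · d(238/119) = 144 · 2 = 288
  d = 238: σ(238) · d(238/238) = 432 · 1 = 432
Summing: (σ * d)(238) = 8 + 12 + 32 + 48 + 72 + 108 + 288 + 432 = 1000.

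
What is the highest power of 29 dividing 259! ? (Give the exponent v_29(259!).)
v_29(259!) = 8

Legendre's formula: v_p(n!) = Σ_{k ≥ 1} ⌊n / p^k⌋. For p = 29, n = 259, the terms are:
  ⌊259/29^1⌋ = ⌊259/29⌋ = 8
(the next term ⌊259/29^2⌋ = 0, terminating the sum). Summing: v_29(259!) = 8 = 8.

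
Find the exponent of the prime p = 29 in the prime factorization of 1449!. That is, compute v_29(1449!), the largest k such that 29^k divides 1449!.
v_29(1449!) = 50

Legendre's formula: v_p(n!) = Σ_{k ≥ 1} ⌊n / p^k⌋. For p = 29, n = 1449, the terms are:
  ⌊1449/29^1⌋ = ⌊1449/29⌋ = 49
  ⌊1449/29^2⌋ = ⌊1449/841⌋ = 1
(the next term ⌊1449/29^3⌋ = 0, terminating the sum). Summing: v_29(1449!) = 49 + 1 = 50.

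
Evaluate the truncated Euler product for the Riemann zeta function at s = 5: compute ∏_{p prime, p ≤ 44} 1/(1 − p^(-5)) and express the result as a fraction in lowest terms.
∏ = 1572482291224969810929353517600303098269844539827384419450979869/1516482033755337998564749447506198249900022724140786873799147520

The primes p ≤ 44 are [2, 3, 5, 7, 11, 13, 17, 19, 23, 29, 31, 37, 41, 43]. For each prime, (1 − 1/p^5)^(-1) = p^5 / (p^5 − 1). The product is (1 − 1/2^5)^(-1), (1 − 1/3^5)^(-1), (1 − 1/5^5)^(-1), (1 − 1/7^5)^(-1), (1 − 1/11^5)^(-1), (1 − 1/13^5)^(-1), (1 − 1/17^5)^(-1), (1 − 1/19^5)^(-1), (1 − 1/23^5)^(-1), (1 − 1/29^5)^(-1), (1 − 1/31^5)^(-1), (1 − 1/37^5)^(-1), (1 − 1/41^5)^(-1), (1 − 1/43^5)^(-1) = ∏ p^5 / (p^5 − 1) = 1572482291224969810929353517600303098269844539827384419450979869/1516482033755337998564749447506198249900022724140786873799147520.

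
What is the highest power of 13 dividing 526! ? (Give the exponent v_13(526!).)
v_13(526!) = 43

Legendre's formula: v_p(n!) = Σ_{k ≥ 1} ⌊n / p^k⌋. For p = 13, n = 526, the terms are:
  ⌊526/13^1⌋ = ⌊526/13⌋ = 40
  ⌊526/13^2⌋ = ⌊526/169⌋ = 3
(the next term ⌊526/13^3⌋ = 0, terminating the sum). Summing: v_13(526!) = 40 + 3 = 43.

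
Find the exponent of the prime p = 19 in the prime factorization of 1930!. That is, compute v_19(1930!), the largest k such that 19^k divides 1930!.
v_19(1930!) = 106

Legendre's formula: v_p(n!) = Σ_{k ≥ 1} ⌊n / p^k⌋. For p = 19, n = 1930, the terms are:
  ⌊1930/19^1⌋ = ⌊1930/19⌋ = 101
  ⌊1930/19^2⌋ = ⌊1930/361⌋ = 5
(the next term ⌊1930/19^3⌋ = 0, terminating the sum). Summing: v_19(1930!) = 101 + 5 = 106.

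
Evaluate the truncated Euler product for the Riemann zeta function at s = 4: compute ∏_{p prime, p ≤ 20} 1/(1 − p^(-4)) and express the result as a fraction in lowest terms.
∏ = 7064087752265346803/6526834216796160000

The primes p ≤ 20 are [2, 3, 5, 7, 11, 13, 17, 19]. For each prime, (1 − 1/p^4)^(-1) = p^4 / (p^4 − 1). The product is (1 − 1/2^4)^(-1), (1 − 1/3^4)^(-1), (1 − 1/5^4)^(-1), (1 − 1/7^4)^(-1), (1 − 1/11^4)^(-1), (1 − 1/13^4)^(-1), (1 − 1/17^4)^(-1), (1 − 1/19^4)^(-1) = ∏ p^4 / (p^4 − 1) = 7064087752265346803/6526834216796160000.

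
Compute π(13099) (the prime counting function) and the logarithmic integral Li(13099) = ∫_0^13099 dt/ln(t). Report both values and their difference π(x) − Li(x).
π(13099) = 1558;  Li(13099) ≈ 1577.56;  π(x) − Li(x) ≈ -19.56.

Direct count of primes ≤ 13099 gives π(13099) = 1558. Numerical evaluation of the logarithmic integral gives Li(13099) ≈ 1577.56. The difference π(x) − Li(x) ≈ -19.56 is typically negative for small/moderate x (Li(x) overestimates), though Littlewood's theorem shows this sign changes infinitely often.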